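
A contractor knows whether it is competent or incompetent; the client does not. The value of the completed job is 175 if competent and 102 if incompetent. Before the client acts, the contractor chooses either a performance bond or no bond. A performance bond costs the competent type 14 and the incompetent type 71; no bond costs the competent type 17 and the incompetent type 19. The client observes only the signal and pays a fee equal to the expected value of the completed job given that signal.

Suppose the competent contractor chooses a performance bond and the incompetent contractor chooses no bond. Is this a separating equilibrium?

No

Under separation the client infers type exactly: bond → competent (pays 175), no bond → incompetent (pays 102).
Competent: bond gives 175 − 14 = 161; no bond gives 102 − 17 = 85. No deviation. ✓
Incompetent: no bond gives 102 − 19 = 83; bond gives 175 − 71 = 104. Would deviate. ✗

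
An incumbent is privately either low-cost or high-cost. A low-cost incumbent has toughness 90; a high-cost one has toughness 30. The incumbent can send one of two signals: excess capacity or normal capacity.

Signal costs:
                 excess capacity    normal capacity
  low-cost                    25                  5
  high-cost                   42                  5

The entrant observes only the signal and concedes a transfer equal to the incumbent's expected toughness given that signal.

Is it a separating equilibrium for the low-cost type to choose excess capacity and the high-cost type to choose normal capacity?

No

Under separation the entrant infers type exactly: excess capacity → low-cost (pays 90), normal capacity → high-cost (pays 30).
Low-cost: excess capacity gives 90 − 25 = 65; normal capacity gives 30 − 5 = 25. No deviation. ✓
High-cost: normal capacity gives 30 − 5 = 25; excess capacity gives 90 − 42 = 48. Would deviate. ✗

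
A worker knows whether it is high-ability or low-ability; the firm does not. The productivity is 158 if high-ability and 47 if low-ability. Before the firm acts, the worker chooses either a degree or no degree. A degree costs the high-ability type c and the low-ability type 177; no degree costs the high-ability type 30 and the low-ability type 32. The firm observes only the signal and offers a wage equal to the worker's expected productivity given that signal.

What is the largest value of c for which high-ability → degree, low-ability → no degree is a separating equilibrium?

Under separation: degree → high-ability (pays 158); no degree → low-ability (pays 47).
Low-ability: 47 − 32 = 15 ≥ 158 − 177 = -19. Holds regardless of c. ✓
High-ability: 158 − c ≥ 47 − 30, so c ≤ 158 − 17 = 141.

141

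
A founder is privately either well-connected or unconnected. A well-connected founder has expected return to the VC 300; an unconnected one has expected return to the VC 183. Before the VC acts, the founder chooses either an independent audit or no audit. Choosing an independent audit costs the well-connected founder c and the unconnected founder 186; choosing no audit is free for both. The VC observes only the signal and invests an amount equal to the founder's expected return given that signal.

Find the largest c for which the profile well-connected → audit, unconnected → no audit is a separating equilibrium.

Under separation: audit → well-connected (pays 300); no audit → unconnected (pays 183).
Unconnected: 183 − 0 = 183 ≥ 300 − 186 = 114. Holds regardless of c. ✓
Well-connected: 300 − c ≥ 183 − 0, so c ≤ 300 − 183 = 117.

117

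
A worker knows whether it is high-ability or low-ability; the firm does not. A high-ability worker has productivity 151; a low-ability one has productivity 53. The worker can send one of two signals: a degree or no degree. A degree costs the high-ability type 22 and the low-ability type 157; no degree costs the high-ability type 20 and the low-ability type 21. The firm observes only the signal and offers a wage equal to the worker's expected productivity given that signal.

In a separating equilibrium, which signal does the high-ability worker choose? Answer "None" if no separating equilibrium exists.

Try high-ability → degree, low-ability → no degree:
  Under separation the firm infers type exactly: degree → high-ability (pays 151), no degree → low-ability (pays 53).
  High-ability: degree gives 151 − 22 = 129; no degree gives 53 − 20 = 33. No deviation. ✓
  Low-ability: no degree gives 53 − 21 = 32; degree gives 151 − 157 = -6. No deviation. ✓
Both hold — the high-ability type sends degree.

degree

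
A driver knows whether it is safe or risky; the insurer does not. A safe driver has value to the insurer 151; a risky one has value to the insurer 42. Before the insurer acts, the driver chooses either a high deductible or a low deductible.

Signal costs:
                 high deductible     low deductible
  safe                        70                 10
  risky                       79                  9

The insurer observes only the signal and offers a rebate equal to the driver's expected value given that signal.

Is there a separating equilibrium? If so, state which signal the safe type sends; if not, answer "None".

Try safe → high deductible, risky → low deductible:
  Under separation the insurer infers type exactly: high deductible → safe (pays 151), low deductible → risky (pays 42).
  Safe: high deductible gives 151 − 70 = 81; low deductible gives 42 − 10 = 32. No deviation. ✓
  Risky: low deductible gives 42 − 9 = 33; high deductible gives 151 − 79 = 72. Would deviate. ✗
Try safe → low deductible, risky → high deductible:
  Under separation the insurer infers type exactly: low deductible → safe (pays 151), high deductible → risky (pays 42).
  Safe: low deductible gives 151 − 10 = 141; high deductible gives 42 − 70 = -28. No deviation. ✓
  Risky: high deductible gives 42 − 79 = -37; low deductible gives 151 − 9 = 142. Would deviate. ✗
Neither assignment is incentive-compatible.

None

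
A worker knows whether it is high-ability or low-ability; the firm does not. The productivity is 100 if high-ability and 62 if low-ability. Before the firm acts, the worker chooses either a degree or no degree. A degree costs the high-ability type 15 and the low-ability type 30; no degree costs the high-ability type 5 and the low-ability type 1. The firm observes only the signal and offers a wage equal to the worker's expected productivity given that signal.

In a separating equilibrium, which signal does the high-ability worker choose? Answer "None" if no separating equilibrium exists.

None

Try high-ability → degree, low-ability → no degree:
  If types separate, degree earns payment 100 and no degree earns 62.
  High-ability: degree gives 100 − 15 = 85; no degree gives 62 − 5 = 57. No deviation. ✓
  Low-ability: no degree gives 62 − 1 = 61; degree gives 100 − 30 = 70. Would deviate. ✗
Try high-ability → no degree, low-ability → degree:
  If types separate, no degree earns payment 100 and degree earns 62.
  High-ability: no degree gives 100 − 5 = 95; degree gives 62 − 15 = 47. No deviation. ✓
  Low-ability: degree gives 62 − 30 = 32; no degree gives 100 − 1 = 99. Would deviate. ✗
Neither assignment is incentive-compatible.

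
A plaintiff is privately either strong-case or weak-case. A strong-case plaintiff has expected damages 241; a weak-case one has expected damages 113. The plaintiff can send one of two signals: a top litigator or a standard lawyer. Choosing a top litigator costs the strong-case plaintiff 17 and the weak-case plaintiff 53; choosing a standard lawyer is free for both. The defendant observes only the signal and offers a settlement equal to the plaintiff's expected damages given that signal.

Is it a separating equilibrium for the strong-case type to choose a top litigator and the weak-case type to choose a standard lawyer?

No

Under separation the defendant infers type exactly: top litigator → strong-case (pays 241), standard lawyer → weak-case (pays 113).
Strong-case: top litigator gives 241 − 17 = 224; standard lawyer gives 113 − 0 = 113. No deviation. ✓
Weak-case: standard lawyer gives 113 − 0 = 113; top litigator gives 241 − 53 = 188. Would deviate. ✗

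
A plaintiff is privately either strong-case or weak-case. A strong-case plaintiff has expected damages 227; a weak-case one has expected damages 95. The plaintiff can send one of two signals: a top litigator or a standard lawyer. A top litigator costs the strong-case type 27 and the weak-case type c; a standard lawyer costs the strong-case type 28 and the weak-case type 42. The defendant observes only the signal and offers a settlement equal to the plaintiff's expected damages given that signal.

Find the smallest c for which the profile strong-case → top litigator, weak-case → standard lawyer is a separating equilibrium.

174

Under separation: top litigator → strong-case (pays 227); standard lawyer → weak-case (pays 95).
Strong-case: 227 − 27 = 200 ≥ 95 − 28 = 67. Holds regardless of c. ✓
Weak-case: 95 − 42 ≥ 227 − c, so c ≥ 227 − 53 = 174.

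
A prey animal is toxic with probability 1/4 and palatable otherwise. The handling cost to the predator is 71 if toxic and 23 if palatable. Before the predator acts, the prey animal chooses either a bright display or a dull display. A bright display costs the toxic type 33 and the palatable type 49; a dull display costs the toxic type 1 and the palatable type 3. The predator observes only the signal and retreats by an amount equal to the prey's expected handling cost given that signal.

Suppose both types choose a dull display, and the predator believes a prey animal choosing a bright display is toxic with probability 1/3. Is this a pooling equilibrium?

Yes

At the pooled signal (dull display) the predator holds the prior 1/4 and pays 1/4·71 + 3/4·23 = 35. Off-path (bright display) belief 1/3 gives 1/3·71 + 2/3·23 = 39.
Toxic: dull display gives 35 − 1 = 34; bright display gives 39 − 33 = 6. Stays. ✓
Palatable: dull display gives 35 − 3 = 32; bright display gives 39 − 49 = -10. Stays. ✓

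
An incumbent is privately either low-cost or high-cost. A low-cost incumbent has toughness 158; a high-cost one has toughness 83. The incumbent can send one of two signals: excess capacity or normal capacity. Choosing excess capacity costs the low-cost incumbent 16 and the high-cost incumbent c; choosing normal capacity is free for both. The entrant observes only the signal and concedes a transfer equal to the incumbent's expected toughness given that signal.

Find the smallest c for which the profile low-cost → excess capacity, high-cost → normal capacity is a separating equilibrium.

Under separation: excess capacity → low-cost (pays 158); normal capacity → high-cost (pays 83).
Low-cost: 158 − 16 = 142 ≥ 83 − 0 = 83. Holds regardless of c. ✓
High-cost: 83 − 0 ≥ 158 − c, so c ≥ 158 − 83 = 75.

75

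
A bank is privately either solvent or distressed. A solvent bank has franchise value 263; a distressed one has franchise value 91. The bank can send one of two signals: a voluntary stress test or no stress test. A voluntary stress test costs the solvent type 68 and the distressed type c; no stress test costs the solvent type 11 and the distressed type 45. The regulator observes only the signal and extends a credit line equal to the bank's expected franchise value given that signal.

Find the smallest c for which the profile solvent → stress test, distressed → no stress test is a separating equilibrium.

Under separation: stress test → solvent (pays 263); no stress test → distressed (pays 91).
Solvent: 263 − 68 = 195 ≥ 91 − 11 = 80. Holds regardless of c. ✓
Distressed: 91 − 45 ≥ 263 − c, so c ≥ 263 − 46 = 217.

217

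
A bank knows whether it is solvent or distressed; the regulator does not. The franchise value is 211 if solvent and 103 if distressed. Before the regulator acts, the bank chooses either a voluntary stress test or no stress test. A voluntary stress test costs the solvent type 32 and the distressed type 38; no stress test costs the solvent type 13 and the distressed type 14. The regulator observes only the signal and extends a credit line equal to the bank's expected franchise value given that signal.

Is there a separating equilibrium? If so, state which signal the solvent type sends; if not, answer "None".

Try solvent → stress test, distressed → no stress test:
  If types separate, stress test earns payment 211 and no stress test earns 103.
  Solvent: stress test gives 211 − 32 = 179; no stress test gives 103 − 13 = 90. No deviation. ✓
  Distressed: no stress test gives 103 − 14 = 89; stress test gives 211 − 38 = 173. Would deviate. ✗
Try solvent → no stress test, distressed → stress test:
  If types separate, no stress test earns payment 211 and stress test earns 103.
  Solvent: no stress test gives 211 − 13 = 198; stress test gives 103 − 32 = 71. No deviation. ✓
  Distressed: stress test gives 103 − 38 = 65; no stress test gives 211 − 14 = 197. Would deviate. ✗
Neither assignment is incentive-compatible.

None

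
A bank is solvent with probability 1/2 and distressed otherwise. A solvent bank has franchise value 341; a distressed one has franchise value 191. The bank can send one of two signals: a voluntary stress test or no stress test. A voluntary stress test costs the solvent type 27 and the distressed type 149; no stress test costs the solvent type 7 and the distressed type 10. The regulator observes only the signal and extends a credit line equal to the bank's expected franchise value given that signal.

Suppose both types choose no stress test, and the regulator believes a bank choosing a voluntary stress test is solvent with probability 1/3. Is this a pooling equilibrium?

Yes

At the pooled signal (no stress test) the regulator holds the prior 1/2 and pays 1/2·341 + 1/2·191 = 266. Off-path (stress test) belief 1/3 gives 1/3·341 + 2/3·191 = 241.
Solvent: no stress test gives 266 − 7 = 259; stress test gives 241 − 27 = 214. Stays. ✓
Distressed: no stress test gives 266 − 10 = 256; stress test gives 241 − 149 = 92. Stays. ✓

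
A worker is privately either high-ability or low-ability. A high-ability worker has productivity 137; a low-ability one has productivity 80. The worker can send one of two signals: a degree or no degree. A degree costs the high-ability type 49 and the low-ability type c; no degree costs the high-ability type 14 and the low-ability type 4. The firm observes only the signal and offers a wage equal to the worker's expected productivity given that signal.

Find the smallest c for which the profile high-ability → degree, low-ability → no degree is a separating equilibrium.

61

Under separation: degree → high-ability (pays 137); no degree → low-ability (pays 80).
High-ability: 137 − 49 = 88 ≥ 80 − 14 = 66. Holds regardless of c. ✓
Low-ability: 80 − 4 ≥ 137 − c, so c ≥ 137 − 76 = 61.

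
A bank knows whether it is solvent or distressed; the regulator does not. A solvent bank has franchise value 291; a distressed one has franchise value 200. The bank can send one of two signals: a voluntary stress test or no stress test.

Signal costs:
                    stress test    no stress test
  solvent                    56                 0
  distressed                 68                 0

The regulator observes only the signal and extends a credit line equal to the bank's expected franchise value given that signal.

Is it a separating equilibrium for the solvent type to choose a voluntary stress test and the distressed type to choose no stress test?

Under separation the regulator infers type exactly: stress test → solvent (pays 291), no stress test → distressed (pays 200).
Solvent: stress test gives 291 − 56 = 235; no stress test gives 200 − 0 = 200. No deviation. ✓
Distressed: no stress test gives 200 − 0 = 200; stress test gives 291 − 68 = 223. Would deviate. ✗

No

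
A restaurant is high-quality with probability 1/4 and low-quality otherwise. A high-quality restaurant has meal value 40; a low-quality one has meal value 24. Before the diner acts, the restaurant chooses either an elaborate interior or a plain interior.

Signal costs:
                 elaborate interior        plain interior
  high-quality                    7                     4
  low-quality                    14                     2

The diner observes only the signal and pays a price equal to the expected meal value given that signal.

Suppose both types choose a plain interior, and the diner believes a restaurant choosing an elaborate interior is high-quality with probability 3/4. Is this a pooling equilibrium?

At the pooled signal (plain interior) the diner holds the prior 1/4 and pays 1/4·40 + 3/4·24 = 28. Off-path (elaborate interior) belief 3/4 gives 3/4·40 + 1/4·24 = 36.
High-quality: plain interior gives 28 − 4 = 24; elaborate interior gives 36 − 7 = 29. Deviates. ✗
Low-quality: plain interior gives 28 − 2 = 26; elaborate interior gives 36 − 14 = 22. Stays. ✓

No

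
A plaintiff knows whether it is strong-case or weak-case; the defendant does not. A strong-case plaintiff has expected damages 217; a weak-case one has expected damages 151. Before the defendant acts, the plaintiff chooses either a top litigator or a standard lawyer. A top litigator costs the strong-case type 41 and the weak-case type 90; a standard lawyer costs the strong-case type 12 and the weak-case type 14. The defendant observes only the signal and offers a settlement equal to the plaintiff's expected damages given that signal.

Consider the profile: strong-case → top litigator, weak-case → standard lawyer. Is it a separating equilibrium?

Under separation the defendant infers type exactly: top litigator → strong-case (pays 217), standard lawyer → weak-case (pays 151).
Strong-case: top litigator gives 217 − 41 = 176; standard lawyer gives 151 − 12 = 139. No deviation. ✓
Weak-case: standard lawyer gives 151 − 14 = 137; top litigator gives 217 − 90 = 127. No deviation. ✓
Neither type gains from mimicking the other.

Yes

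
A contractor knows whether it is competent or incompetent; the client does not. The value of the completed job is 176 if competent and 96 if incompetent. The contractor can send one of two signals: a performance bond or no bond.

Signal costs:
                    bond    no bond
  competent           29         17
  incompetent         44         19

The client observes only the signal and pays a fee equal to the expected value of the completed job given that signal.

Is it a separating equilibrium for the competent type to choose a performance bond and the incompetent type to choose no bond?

If types separate, bond earns payment 176 and no bond earns 96.
Competent: bond gives 176 − 29 = 147; no bond gives 96 − 17 = 79. No deviation. ✓
Incompetent: no bond gives 96 − 19 = 77; bond gives 176 − 44 = 132. Would deviate. ✗

No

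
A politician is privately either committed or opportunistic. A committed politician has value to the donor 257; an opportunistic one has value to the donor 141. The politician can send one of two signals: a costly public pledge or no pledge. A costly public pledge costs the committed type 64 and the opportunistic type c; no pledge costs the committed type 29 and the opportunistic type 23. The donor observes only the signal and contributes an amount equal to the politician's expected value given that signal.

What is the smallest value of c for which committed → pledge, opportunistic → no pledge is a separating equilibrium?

139

Under separation: pledge → committed (pays 257); no pledge → opportunistic (pays 141).
Committed: 257 − 64 = 193 ≥ 141 − 29 = 112. Holds regardless of c. ✓
Opportunistic: 141 − 23 ≥ 257 − c, so c ≥ 257 − 118 = 139.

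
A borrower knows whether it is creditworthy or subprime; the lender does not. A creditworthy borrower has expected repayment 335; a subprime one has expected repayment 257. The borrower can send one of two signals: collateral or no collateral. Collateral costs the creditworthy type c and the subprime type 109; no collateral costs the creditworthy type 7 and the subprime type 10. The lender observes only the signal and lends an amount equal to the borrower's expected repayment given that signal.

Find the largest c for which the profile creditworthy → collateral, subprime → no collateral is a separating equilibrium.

85

Under separation: collateral → creditworthy (pays 335); no collateral → subprime (pays 257).
Subprime: 257 − 10 = 247 ≥ 335 − 109 = 226. Holds regardless of c. ✓
Creditworthy: 335 − c ≥ 257 − 7, so c ≤ 335 − 250 = 85.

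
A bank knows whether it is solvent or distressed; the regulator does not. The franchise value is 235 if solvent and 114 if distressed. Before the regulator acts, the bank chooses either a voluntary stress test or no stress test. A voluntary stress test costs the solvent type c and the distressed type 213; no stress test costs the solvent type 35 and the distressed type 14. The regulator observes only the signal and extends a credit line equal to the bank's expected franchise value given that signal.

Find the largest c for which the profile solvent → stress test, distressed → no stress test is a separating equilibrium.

156

Under separation: stress test → solvent (pays 235); no stress test → distressed (pays 114).
Distressed: 114 − 14 = 100 ≥ 235 − 213 = 22. Holds regardless of c. ✓
Solvent: 235 − c ≥ 114 − 35, so c ≤ 235 − 79 = 156.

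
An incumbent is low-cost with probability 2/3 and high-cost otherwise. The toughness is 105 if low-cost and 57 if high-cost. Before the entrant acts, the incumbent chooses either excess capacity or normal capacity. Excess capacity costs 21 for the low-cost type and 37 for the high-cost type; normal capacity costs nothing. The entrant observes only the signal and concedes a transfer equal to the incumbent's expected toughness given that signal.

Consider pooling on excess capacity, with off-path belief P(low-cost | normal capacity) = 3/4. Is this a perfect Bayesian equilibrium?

On the equilibrium path (excess capacity) the entrant holds the prior 2/3 and pays 2/3·105 + 1/3·57 = 89. Off-path (normal capacity) belief 3/4 gives 3/4·105 + 1/4·57 = 93.
Low-cost: excess capacity gives 89 − 21 = 68; normal capacity gives 93 − 0 = 93. Deviates. ✗
High-cost: excess capacity gives 89 − 37 = 52; normal capacity gives 93 − 0 = 93. Deviates. ✗

No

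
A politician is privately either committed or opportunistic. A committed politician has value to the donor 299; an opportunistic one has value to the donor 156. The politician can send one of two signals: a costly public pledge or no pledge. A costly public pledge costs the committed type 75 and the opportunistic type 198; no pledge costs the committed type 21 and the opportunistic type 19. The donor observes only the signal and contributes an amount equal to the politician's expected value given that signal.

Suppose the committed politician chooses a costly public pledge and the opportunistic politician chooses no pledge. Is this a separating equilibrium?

Yes

Under separation the donor infers type exactly: pledge → committed (pays 299), no pledge → opportunistic (pays 156).
Committed: pledge gives 299 − 75 = 224; no pledge gives 156 − 21 = 135. No deviation. ✓
Opportunistic: no pledge gives 156 − 19 = 137; pledge gives 299 − 198 = 101. No deviation. ✓
Both incentive constraints hold.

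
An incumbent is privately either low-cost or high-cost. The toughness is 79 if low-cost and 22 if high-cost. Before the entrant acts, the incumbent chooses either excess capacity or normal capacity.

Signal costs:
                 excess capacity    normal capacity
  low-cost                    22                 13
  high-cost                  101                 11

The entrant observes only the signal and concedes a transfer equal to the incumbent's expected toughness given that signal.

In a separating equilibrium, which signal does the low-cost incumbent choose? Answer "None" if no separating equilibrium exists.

excess capacity

Try low-cost → excess capacity, high-cost → normal capacity:
  If types separate, excess capacity earns payment 79 and normal capacity earns 22.
  Low-cost: excess capacity gives 79 − 22 = 57; normal capacity gives 22 − 13 = 9. No deviation. ✓
  High-cost: normal capacity gives 22 − 11 = 11; excess capacity gives 79 − 101 = -22. No deviation. ✓
Both hold — the low-cost type sends excess capacity.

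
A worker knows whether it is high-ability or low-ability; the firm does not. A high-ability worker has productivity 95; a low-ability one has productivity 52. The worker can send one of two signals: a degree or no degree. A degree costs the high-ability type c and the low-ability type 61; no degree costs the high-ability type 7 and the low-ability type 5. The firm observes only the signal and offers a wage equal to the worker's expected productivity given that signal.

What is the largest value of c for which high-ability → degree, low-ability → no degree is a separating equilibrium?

Under separation: degree → high-ability (pays 95); no degree → low-ability (pays 52).
Low-ability: 52 − 5 = 47 ≥ 95 − 61 = 34. Holds regardless of c. ✓
High-ability: 95 − c ≥ 52 − 7, so c ≤ 95 − 45 = 50.

50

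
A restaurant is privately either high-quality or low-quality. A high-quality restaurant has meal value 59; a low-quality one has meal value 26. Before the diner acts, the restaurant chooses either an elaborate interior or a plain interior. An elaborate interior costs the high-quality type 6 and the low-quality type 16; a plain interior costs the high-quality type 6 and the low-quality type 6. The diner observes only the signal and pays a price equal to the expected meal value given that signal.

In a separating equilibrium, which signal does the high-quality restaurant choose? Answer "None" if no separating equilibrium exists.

None

Try high-quality → elaborate interior, low-quality → plain interior:
  Under separation the diner infers type exactly: elaborate interior → high-quality (pays 59), plain interior → low-quality (pays 26).
  High-quality: elaborate interior gives 59 − 6 = 53; plain interior gives 26 − 6 = 20. No deviation. ✓
  Low-quality: plain interior gives 26 − 6 = 20; elaborate interior gives 59 − 16 = 43. Would deviate. ✗
Try high-quality → plain interior, low-quality → elaborate interior:
  Under separation the diner infers type exactly: plain interior → high-quality (pays 59), elaborate interior → low-quality (pays 26).
  High-quality: plain interior gives 59 − 6 = 53; elaborate interior gives 26 − 6 = 20. No deviation. ✓
  Low-quality: elaborate interior gives 26 − 16 = 10; plain interior gives 59 − 6 = 53. Would deviate. ✗
Neither assignment is incentive-compatible.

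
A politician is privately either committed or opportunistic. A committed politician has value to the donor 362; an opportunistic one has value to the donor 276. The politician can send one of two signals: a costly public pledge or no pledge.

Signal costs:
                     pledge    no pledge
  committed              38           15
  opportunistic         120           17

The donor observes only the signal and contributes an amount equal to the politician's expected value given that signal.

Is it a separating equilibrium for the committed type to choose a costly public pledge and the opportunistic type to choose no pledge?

Yes

Under separation the donor infers type exactly: pledge → committed (pays 362), no pledge → opportunistic (pays 276).
Committed: pledge gives 362 − 38 = 324; no pledge gives 276 − 15 = 261. No deviation. ✓
Opportunistic: no pledge gives 276 − 17 = 259; pledge gives 362 − 120 = 242. No deviation. ✓
Both incentive constraints hold.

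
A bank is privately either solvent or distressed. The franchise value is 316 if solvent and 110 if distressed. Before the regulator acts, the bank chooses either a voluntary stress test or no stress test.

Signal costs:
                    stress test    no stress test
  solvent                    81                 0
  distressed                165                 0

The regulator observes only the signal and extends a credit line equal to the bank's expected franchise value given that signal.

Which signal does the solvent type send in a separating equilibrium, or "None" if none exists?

Try solvent → stress test, distressed → no stress test:
  Under separation the regulator infers type exactly: stress test → solvent (pays 316), no stress test → distressed (pays 110).
  Solvent: stress test gives 316 − 81 = 235; no stress test gives 110 − 0 = 110. No deviation. ✓
  Distressed: no stress test gives 110 − 0 = 110; stress test gives 316 − 165 = 151. Would deviate. ✗
Try solvent → no stress test, distressed → stress test:
  Under separation the regulator infers type exactly: no stress test → solvent (pays 316), stress test → distressed (pays 110).
  Solvent: no stress test gives 316 − 0 = 316; stress test gives 110 − 81 = 29. No deviation. ✓
  Distressed: stress test gives 110 − 165 = -55; no stress test gives 316 − 0 = 316. Would deviate. ✗
Neither assignment is incentive-compatible.

None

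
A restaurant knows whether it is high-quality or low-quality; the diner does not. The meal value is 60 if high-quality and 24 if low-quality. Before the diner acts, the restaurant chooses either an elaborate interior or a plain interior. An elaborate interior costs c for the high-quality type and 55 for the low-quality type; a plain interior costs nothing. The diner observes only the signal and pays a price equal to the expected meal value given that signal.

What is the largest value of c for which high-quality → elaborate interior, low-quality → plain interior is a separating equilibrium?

36

Under separation: elaborate interior → high-quality (pays 60); plain interior → low-quality (pays 24).
Low-quality: 24 − 0 = 24 ≥ 60 − 55 = 5. Holds regardless of c. ✓
High-quality: 60 − c ≥ 24 − 0, so c ≤ 60 − 24 = 36.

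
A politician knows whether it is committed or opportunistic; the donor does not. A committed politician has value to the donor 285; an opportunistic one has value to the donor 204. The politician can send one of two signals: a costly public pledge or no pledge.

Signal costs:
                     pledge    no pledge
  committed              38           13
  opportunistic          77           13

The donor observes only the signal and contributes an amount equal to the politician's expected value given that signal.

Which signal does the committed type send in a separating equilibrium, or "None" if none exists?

None

Try committed → pledge, opportunistic → no pledge:
  Under separation the donor infers type exactly: pledge → committed (pays 285), no pledge → opportunistic (pays 204).
  Committed: pledge gives 285 − 38 = 247; no pledge gives 204 − 13 = 191. No deviation. ✓
  Opportunistic: no pledge gives 204 − 13 = 191; pledge gives 285 − 77 = 208. Would deviate. ✗
Try committed → no pledge, opportunistic → pledge:
  Under separation the donor infers type exactly: no pledge → committed (pays 285), pledge → opportunistic (pays 204).
  Committed: no pledge gives 285 − 13 = 272; pledge gives 204 − 38 = 166. No deviation. ✓
  Opportunistic: pledge gives 204 − 77 = 127; no pledge gives 285 − 13 = 272. Would deviate. ✗
Neither assignment is incentive-compatible.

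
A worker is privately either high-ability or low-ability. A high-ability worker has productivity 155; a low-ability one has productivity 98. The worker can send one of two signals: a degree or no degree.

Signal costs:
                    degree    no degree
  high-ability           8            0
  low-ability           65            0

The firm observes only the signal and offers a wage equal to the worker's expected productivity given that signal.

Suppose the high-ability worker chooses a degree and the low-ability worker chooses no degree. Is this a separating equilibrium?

Under separation the firm infers type exactly: degree → high-ability (pays 155), no degree → low-ability (pays 98).
High-ability: degree gives 155 − 8 = 147; no degree gives 98 − 0 = 98. No deviation. ✓
Low-ability: no degree gives 98 − 0 = 98; degree gives 155 − 65 = 90. No deviation. ✓
Neither type gains from mimicking the other.

Yes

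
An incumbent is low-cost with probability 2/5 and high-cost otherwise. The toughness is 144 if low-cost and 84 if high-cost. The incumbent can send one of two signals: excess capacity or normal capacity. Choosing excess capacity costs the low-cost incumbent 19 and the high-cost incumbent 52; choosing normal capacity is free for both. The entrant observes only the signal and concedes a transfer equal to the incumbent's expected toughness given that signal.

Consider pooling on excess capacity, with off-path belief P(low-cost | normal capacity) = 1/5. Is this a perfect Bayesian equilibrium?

No

On the equilibrium path (excess capacity) the entrant holds the prior 2/5 and pays 2/5·144 + 3/5·84 = 108. Off-path (normal capacity) belief 1/5 gives 1/5·144 + 4/5·84 = 96.
Low-cost: excess capacity gives 108 − 19 = 89; normal capacity gives 96 − 0 = 96. Deviates. ✗
High-cost: excess capacity gives 108 − 52 = 56; normal capacity gives 96 − 0 = 96. Deviates. ✗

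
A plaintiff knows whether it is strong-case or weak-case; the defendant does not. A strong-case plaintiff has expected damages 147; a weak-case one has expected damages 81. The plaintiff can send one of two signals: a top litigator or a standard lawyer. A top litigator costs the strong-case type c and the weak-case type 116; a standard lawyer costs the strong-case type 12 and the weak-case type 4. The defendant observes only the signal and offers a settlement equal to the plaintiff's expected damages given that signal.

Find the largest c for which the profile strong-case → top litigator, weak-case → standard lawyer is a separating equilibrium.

78

Under separation: top litigator → strong-case (pays 147); standard lawyer → weak-case (pays 81).
Weak-case: 81 − 4 = 77 ≥ 147 − 116 = 31. Holds regardless of c. ✓
Strong-case: 147 − c ≥ 81 − 12, so c ≤ 147 − 69 = 78.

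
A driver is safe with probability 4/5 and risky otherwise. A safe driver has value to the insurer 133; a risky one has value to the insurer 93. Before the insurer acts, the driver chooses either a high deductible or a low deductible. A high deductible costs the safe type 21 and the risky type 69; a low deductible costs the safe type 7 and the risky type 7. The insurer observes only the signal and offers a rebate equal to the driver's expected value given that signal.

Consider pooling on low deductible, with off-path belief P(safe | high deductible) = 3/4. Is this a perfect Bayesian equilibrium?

Yes

At the pooled signal (low deductible) the insurer holds the prior 4/5 and pays 4/5·133 + 1/5·93 = 125. Off-path (high deductible) belief 3/4 gives 3/4·133 + 1/4·93 = 123.
Safe: low deductible gives 125 − 7 = 118; high deductible gives 123 − 21 = 102. Stays. ✓
Risky: low deductible gives 125 − 7 = 118; high deductible gives 123 − 69 = 54. Stays. ✓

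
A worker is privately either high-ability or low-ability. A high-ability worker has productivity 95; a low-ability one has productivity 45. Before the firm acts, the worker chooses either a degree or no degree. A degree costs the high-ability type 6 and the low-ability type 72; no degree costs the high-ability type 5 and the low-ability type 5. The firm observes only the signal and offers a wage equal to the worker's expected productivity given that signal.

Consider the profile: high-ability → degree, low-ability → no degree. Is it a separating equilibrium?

If types separate, degree earns payment 95 and no degree earns 45.
High-ability: degree gives 95 − 6 = 89; no degree gives 45 − 5 = 40. No deviation. ✓
Low-ability: no degree gives 45 − 5 = 40; degree gives 95 − 72 = 23. No deviation. ✓
Both incentive constraints hold.

Yes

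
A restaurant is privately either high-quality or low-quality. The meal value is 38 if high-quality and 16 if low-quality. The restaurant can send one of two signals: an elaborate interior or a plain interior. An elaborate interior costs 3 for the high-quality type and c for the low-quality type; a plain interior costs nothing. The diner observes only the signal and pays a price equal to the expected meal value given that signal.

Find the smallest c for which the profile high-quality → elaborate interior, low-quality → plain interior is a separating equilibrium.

22

Under separation: elaborate interior → high-quality (pays 38); plain interior → low-quality (pays 16).
High-quality: 38 − 3 = 35 ≥ 16 − 0 = 16. Holds regardless of c. ✓
Low-quality: 16 − 0 ≥ 38 − c, so c ≥ 38 − 16 = 22.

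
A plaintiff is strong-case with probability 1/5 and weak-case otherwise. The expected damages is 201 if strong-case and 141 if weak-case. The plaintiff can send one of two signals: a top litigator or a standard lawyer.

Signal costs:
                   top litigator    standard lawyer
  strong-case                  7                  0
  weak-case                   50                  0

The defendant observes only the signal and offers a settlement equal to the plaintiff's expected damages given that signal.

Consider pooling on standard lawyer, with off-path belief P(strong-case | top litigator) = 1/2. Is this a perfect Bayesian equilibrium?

No

On the equilibrium path (standard lawyer) the defendant holds the prior 1/5 and pays 1/5·201 + 4/5·141 = 153. Off-path (top litigator) belief 1/2 gives 1/2·201 + 1/2·141 = 171.
Strong-case: standard lawyer gives 153 − 0 = 153; top litigator gives 171 − 7 = 164. Deviates. ✗
Weak-case: standard lawyer gives 153 − 0 = 153; top litigator gives 171 − 50 = 121. Stays. ✓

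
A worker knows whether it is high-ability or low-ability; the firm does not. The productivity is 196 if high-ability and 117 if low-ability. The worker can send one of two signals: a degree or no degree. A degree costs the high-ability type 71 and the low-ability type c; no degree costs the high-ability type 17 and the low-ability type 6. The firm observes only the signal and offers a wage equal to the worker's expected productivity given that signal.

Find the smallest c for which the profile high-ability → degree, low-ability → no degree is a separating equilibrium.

85

Under separation: degree → high-ability (pays 196); no degree → low-ability (pays 117).
High-ability: 196 − 71 = 125 ≥ 117 − 17 = 100. Holds regardless of c. ✓
Low-ability: 117 − 6 ≥ 196 − c, so c ≥ 196 − 111 = 85.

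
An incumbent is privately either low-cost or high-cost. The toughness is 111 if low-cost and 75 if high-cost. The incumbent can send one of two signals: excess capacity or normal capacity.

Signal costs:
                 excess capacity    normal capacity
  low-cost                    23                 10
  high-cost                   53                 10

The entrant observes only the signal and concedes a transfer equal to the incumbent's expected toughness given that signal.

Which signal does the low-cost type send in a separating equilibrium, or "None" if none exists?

Try low-cost → excess capacity, high-cost → normal capacity:
  If types separate, excess capacity earns payment 111 and normal capacity earns 75.
  Low-cost: excess capacity gives 111 − 23 = 88; normal capacity gives 75 − 10 = 65. No deviation. ✓
  High-cost: normal capacity gives 75 − 10 = 65; excess capacity gives 111 − 53 = 58. No deviation. ✓
Both hold — the low-cost type sends excess capacity.

excess capacity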